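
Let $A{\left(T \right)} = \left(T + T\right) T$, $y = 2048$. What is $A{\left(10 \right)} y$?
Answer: $409600$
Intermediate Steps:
$A{\left(T \right)} = 2 T^{2}$ ($A{\left(T \right)} = 2 T T = 2 T^{2}$)
$A{\left(10 \right)} y = 2 \cdot 10^{2} \cdot 2048 = 2 \cdot 100 \cdot 2048 = 200 \cdot 2048 = 409600$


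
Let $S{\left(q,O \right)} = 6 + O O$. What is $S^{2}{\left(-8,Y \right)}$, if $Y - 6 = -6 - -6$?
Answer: $1764$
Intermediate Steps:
$Y = 6$ ($Y = 6 - 0 = 6 + \left(-6 + 6\right) = 6 + 0 = 6$)
$S{\left(q,O \right)} = 6 + O^{2}$
$S^{2}{\left(-8,Y \right)} = \left(6 + 6^{2}\right)^{2} = \left(6 + 36\right)^{2} = 42^{2} = 1764$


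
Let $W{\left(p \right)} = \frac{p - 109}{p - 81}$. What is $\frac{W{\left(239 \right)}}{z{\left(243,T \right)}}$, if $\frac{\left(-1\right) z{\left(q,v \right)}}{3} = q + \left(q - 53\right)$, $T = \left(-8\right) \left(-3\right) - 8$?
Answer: $- \frac{65}{102621} \approx -0.0006334$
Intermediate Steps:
$T = 16$ ($T = 24 - 8 = 16$)
$W{\left(p \right)} = \frac{-109 + p}{-81 + p}$
$z{\left(q,v \right)} = 159 - 6 q$ ($z{\left(q,v \right)} = - 3 \left(q + \left(q - 53\right)\right) = - 3 \left(q + \left(-53 + q\right)\right) = - 3 \left(-53 + 2 q\right) = 159 - 6 q$)
$\frac{W{\left(239 \right)}}{z{\left(243,T \right)}} = \frac{\frac{1}{-81 + 239} \left(-109 + 239\right)}{159 - 1458} = \frac{\frac{1}{158} \cdot 130}{159 - 1458} = \frac{\frac{1}{158} \cdot 130}{-1299} = \frac{65}{79} \left(- \frac{1}{1299}\right) = - \frac{65}{102621}$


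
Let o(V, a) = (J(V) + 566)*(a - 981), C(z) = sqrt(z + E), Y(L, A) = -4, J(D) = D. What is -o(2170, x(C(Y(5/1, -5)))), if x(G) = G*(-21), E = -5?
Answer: 2684016 + 172368*I ≈ 2.684e+6 + 1.7237e+5*I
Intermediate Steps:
C(z) = sqrt(-5 + z) (C(z) = sqrt(z - 5) = sqrt(-5 + z))
x(G) = -21*G
o(V, a) = (-981 + a)*(566 + V) (o(V, a) = (V + 566)*(a - 981) = (566 + V)*(-981 + a) = (-981 + a)*(566 + V))
-o(2170, x(C(Y(5/1, -5)))) = -(-555246 - 981*2170 + 566*(-21*sqrt(-5 - 4)) + 2170*(-21*sqrt(-5 - 4))) = -(-555246 - 2128770 + 566*(-63*I) + 2170*(-63*I)) = -(-555246 - 2128770 - 35658*I - 136710*I) = -(-2684016 - 172368*I) = 2684016 + 172368*I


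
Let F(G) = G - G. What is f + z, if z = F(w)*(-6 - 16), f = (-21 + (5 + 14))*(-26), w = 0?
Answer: 52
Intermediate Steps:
F(G) = 0
f = 52 (f = (-21 + 19)*(-26) = -2*(-26) = 52)
z = 0 (z = 0*(-6 - 16) = 0*(-22) = 0)
f + z = 52 + 0 = 52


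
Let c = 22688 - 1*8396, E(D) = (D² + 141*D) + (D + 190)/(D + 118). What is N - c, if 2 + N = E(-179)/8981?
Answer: -1118632049/78263 ≈ -14293.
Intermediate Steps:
E(D) = D² + 141*D + (190 + D)/(118 + D) (E(D) = (D² + 141*D) + (190 + D)/(118 + D) = D² + 141*D + (190 + D)/(118 + D))
c = 14292 (c = 22688 - 8396 = 14292)
N = -97253/78263 (N = -2 + ((190 + (-179)³ + 259*(-179)² + 16639*(-179))/(118 - 179))/8981 = -2 + ((190 - 5735339 + 259*32041 - 2978381)/(-61))*(1/8981) = -2 - (190 - 5735339 + 8298619 - 2978381)/61*(1/8981) = -2 - 1/61*(-414911)*(1/8981) = -2 + (414911/61)*(1/8981) = -2 + 59273/78263 = -97253/78263 ≈ -1.2426)
N - c = -97253/78263 - 1*14292 = -97253/78263 - 14292 = -1118632049/78263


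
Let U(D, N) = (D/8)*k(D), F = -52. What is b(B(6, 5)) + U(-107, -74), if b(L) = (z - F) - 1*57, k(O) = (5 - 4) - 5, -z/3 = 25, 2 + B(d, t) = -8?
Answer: -53/2 ≈ -26.500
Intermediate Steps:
B(d, t) = -10 (B(d, t) = -2 - 8 = -10)
z = -75 (z = -3*25 = -75)
k(O) = -4 (k(O) = 1 - 5 = -4)
U(D, N) = -D/2 (U(D, N) = (D/8)*(-4) = -D/2)
b(L) = -80 (b(L) = (-75 - 1*(-52)) - 1*57 = (-75 + 52) - 57 = -23 - 57 = -80)
b(B(6, 5)) + U(-107, -74) = -80 - ½*(-107) = -80 + 107/2 = -53/2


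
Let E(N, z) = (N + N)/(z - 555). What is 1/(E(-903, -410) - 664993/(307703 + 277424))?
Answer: 564647555/415021117 ≈ 1.3605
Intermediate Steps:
E(N, z) = 2*N/(-555 + z) (E(N, z) = (2*N)/(-555 + z) = 2*N/(-555 + z))
1/(E(-903, -410) - 664993/(307703 + 277424)) = 1/(2*(-903)/(-555 - 410) - 664993/(307703 + 277424)) = 1/(2*(-903)/(-965) - 664993/585127) = 1/(2*(-903)*(-1/965) - 664993*1/585127) = 1/(1806/965 - 664993/585127) = 1/(415021117/564647555) = 564647555/415021117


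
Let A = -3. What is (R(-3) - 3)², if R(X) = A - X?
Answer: 9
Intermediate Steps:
R(X) = -3 - X
(R(-3) - 3)² = ((-3 - 1*(-3)) - 3)² = ((-3 + 3) - 3)² = (0 - 3)² = (-3)² = 9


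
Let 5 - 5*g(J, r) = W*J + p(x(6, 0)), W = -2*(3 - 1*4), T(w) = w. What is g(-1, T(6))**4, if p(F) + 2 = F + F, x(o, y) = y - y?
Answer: 6561/625 ≈ 10.498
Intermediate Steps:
x(o, y) = 0
W = 2 (W = -2*(3 - 4) = -2*(-1) = 2)
p(F) = -2 + 2*F (p(F) = -2 + (F + F) = -2 + 2*F)
g(J, r) = 7/5 - 2*J/5 (g(J, r) = 1 - (2*J + (-2 + 2*0))/5 = 1 - (2*J + (-2 + 0))/5 = 1 - (2*J - 2)/5 = 1 - (-2 + 2*J)/5 = 1 + (2/5 - 2*J/5) = 7/5 - 2*J/5)
g(-1, T(6))**4 = (7/5 - 2/5*(-1))**4 = (7/5 + 2/5)**4 = (9/5)**4 = 6561/625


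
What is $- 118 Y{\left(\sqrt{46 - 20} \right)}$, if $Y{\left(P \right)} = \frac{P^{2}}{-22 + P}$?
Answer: $\frac{33748}{229} + \frac{1534 \sqrt{26}}{229} \approx 181.53$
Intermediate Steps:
$Y{\left(P \right)} = \frac{P^{2}}{-22 + P}$
$- 118 Y{\left(\sqrt{46 - 20} \right)} = - 118 \frac{\left(\sqrt{46 - 20}\right)^{2}}{-22 + \sqrt{46 - 20}} = - 118 \frac{\left(\sqrt{26}\right)^{2}}{-22 + \sqrt{26}} = - 118 \frac{26}{-22 + \sqrt{26}} = - \frac{3068}{-22 + \sqrt{26}}$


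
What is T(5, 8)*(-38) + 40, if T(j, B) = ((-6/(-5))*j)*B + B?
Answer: -2088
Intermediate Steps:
T(j, B) = B + 6*B*j/5 (T(j, B) = ((-6*(-1/5))*j)*B + B = (6*j/5)*B + B = 6*B*j/5 + B = B + 6*B*j/5)
T(5, 8)*(-38) + 40 = ((1/5)*8*(5 + 6*5))*(-38) + 40 = ((1/5)*8*(5 + 30))*(-38) + 40 = ((1/5)*8*35)*(-38) + 40 = 56*(-38) + 40 = -2128 + 40 = -2088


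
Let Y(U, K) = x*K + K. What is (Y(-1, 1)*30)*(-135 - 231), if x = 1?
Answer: -21960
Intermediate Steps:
Y(U, K) = 2*K (Y(U, K) = 1*K + K = K + K = 2*K)
(Y(-1, 1)*30)*(-135 - 231) = ((2*1)*30)*(-135 - 231) = (2*30)*(-366) = 60*(-366) = -21960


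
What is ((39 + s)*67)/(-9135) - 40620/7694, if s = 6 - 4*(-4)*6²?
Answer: -38399331/3904705 ≈ -9.8341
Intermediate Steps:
s = 582 (s = 6 - (-16)*36 = 6 - 1*(-576) = 6 + 576 = 582)
((39 + s)*67)/(-9135) - 40620/7694 = ((39 + 582)*67)/(-9135) - 40620/7694 = (621*67)*(-1/9135) - 40620*1/7694 = 41607*(-1/9135) - 20310/3847 = -4623/1015 - 20310/3847 = -38399331/3904705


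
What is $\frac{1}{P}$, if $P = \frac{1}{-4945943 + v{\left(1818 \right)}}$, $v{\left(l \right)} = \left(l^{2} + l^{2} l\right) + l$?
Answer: $6007076431$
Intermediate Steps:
$v{\left(l \right)} = l + l^{2} + l^{3}$ ($v{\left(l \right)} = \left(l^{2} + l^{3}\right) + l = l + l^{2} + l^{3}$)
$P = \frac{1}{6007076431}$ ($P = \frac{1}{-4945943 + 1818 \left(1 + 1818 + 1818^{2}\right)} = \frac{1}{-4945943 + 1818 \left(1 + 1818 + 3305124\right)} = \frac{1}{-4945943 + 1818 \cdot 3306943} = \frac{1}{-4945943 + 6012022374} = \frac{1}{6007076431} \approx 1.6647 \cdot 10^{-10}$)
$\frac{1}{P} = \frac{1}{\frac{1}{6007076431}} = 6007076431$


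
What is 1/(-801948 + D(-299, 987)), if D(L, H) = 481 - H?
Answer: -1/802454 ≈ -1.2462e-6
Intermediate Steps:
1/(-801948 + D(-299, 987)) = 1/(-801948 + (481 - 1*987)) = 1/(-801948 + (481 - 987)) = 1/(-801948 - 506) = 1/(-802454) = -1/802454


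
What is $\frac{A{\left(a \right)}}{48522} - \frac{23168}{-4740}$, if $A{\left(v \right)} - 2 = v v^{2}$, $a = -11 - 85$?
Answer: $- \frac{42631687}{3194365} \approx -13.346$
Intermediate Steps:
$a = -96$ ($a = -11 - 85 = -96$)
$A{\left(v \right)} = 2 + v^{3}$ ($A{\left(v \right)} = 2 + v v^{2} = 2 + v^{3}$)
$\frac{A{\left(a \right)}}{48522} - \frac{23168}{-4740} = \frac{2 + \left(-96\right)^{3}}{48522} - \frac{23168}{-4740} = \left(2 - 884736\right) \frac{1}{48522} - - \frac{5792}{1185} = \left(-884734\right) \frac{1}{48522} + \frac{5792}{1185} = - \frac{442367}{24261} + \frac{5792}{1185} = - \frac{42631687}{3194365}$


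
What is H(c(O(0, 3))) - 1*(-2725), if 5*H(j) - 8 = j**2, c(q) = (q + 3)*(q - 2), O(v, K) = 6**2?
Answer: 1771909/5 ≈ 3.5438e+5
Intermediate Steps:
O(v, K) = 36
c(q) = (-2 + q)*(3 + q) (c(q) = (3 + q)*(-2 + q) = (-2 + q)*(3 + q))
H(j) = 8/5 + j**2/5
H(c(O(0, 3))) - 1*(-2725) = (8/5 + (-6 + 36 + 36**2)**2/5) - 1*(-2725) = (8/5 + (-6 + 36 + 1296)**2/5) + 2725 = (8/5 + (1/5)*1326**2) + 2725 = (8/5 + (1/5)*1758276) + 2725 = (8/5 + 1758276/5) + 2725 = 1758284/5 + 2725 = 1771909/5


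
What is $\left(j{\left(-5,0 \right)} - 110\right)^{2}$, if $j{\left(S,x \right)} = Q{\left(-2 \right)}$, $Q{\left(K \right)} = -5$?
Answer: $13225$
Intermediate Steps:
$j{\left(S,x \right)} = -5$
$\left(j{\left(-5,0 \right)} - 110\right)^{2} = \left(-5 - 110\right)^{2} = \left(-115\right)^{2} = 13225$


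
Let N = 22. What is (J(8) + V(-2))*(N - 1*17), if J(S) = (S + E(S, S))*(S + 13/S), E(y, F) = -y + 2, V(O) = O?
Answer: 345/4 ≈ 86.250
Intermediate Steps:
E(y, F) = 2 - y
J(S) = 2*S + 26/S (J(S) = (S + (2 - S))*(S + 13/S) = 2*(S + 13/S) = 2*S + 26/S)
(J(8) + V(-2))*(N - 1*17) = ((2*8 + 26/8) - 2)*(22 - 1*17) = ((16 + 26*(⅛)) - 2)*(22 - 17) = ((16 + 13/4) - 2)*5 = (77/4 - 2)*5 = (69/4)*5 = 345/4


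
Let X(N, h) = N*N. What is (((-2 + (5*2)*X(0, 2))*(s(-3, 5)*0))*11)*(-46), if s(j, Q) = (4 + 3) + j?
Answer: 0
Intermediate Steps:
s(j, Q) = 7 + j
X(N, h) = N²
(((-2 + (5*2)*X(0, 2))*(s(-3, 5)*0))*11)*(-46) = (((-2 + (5*2)*0²)*((7 - 3)*0))*11)*(-46) = (((-2 + 10*0)*(4*0))*11)*(-46) = (((-2 + 0)*0)*11)*(-46) = (-2*0*11)*(-46) = (0*11)*(-46) = 0*(-46) = 0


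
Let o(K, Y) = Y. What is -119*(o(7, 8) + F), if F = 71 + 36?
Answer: -13685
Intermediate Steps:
F = 107
-119*(o(7, 8) + F) = -119*(8 + 107) = -119*115 = -13685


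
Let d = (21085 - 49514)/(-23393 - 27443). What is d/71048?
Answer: 28429/3611796128 ≈ 7.8712e-6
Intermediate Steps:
d = 28429/50836 (d = -28429/(-50836) = -28429*(-1/50836) = 28429/50836 ≈ 0.55923)
d/71048 = (28429/50836)/71048 = (28429/50836)*(1/71048) = 28429/3611796128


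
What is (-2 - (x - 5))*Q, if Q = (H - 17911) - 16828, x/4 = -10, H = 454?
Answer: -1474255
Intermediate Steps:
x = -40 (x = 4*(-10) = -40)
Q = -34285 (Q = (454 - 17911) - 16828 = -17457 - 16828 = -34285)
(-2 - (x - 5))*Q = (-2 - (-40 - 5))*(-34285) = (-2 - 1*(-45))*(-34285) = (-2 + 45)*(-34285) = 43*(-34285) = -1474255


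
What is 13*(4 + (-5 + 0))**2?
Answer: 13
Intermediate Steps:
13*(4 + (-5 + 0))**2 = 13*(4 - 5)**2 = 13*(-1)**2 = 13*1 = 13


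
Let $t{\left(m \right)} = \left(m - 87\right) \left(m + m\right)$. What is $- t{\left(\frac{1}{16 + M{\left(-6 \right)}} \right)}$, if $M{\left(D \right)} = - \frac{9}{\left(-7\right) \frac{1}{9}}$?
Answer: $\frac{234976}{37249} \approx 6.3083$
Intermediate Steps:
$M{\left(D \right)} = \frac{81}{7}$ ($M{\left(D \right)} = - \frac{9}{\left(-7\right) \frac{1}{9}} = - \frac{9}{- \frac{7}{9}} = \left(-9\right) \left(- \frac{9}{7}\right) = \frac{81}{7}$)
$t{\left(m \right)} = 2 m \left(-87 + m\right)$ ($t{\left(m \right)} = \left(-87 + m\right) 2 m = 2 m \left(-87 + m\right)$)
$- t{\left(\frac{1}{16 + M{\left(-6 \right)}} \right)} = - \frac{2 \left(-87 + \frac{1}{16 + \frac{81}{7}}\right)}{16 + \frac{81}{7}} = - \frac{2 \left(-87 + \frac{1}{\frac{193}{7}}\right)}{\frac{193}{7}} = - \frac{2 \cdot 7 \left(-87 + \frac{7}{193}\right)}{193} = - \frac{2 \cdot 7 \left(-16784\right)}{193 \cdot 193} = \left(-1\right) \left(- \frac{234976}{37249}\right) = \frac{234976}{37249}$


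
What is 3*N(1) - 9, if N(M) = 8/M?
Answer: 15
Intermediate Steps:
3*N(1) - 9 = 3*(8/1) - 9 = 3*(8*1) - 9 = 3*8 - 9 = 24 - 9 = 15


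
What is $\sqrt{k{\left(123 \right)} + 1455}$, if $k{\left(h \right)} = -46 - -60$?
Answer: $\sqrt{1469} \approx 38.328$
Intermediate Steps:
$k{\left(h \right)} = 14$ ($k{\left(h \right)} = -46 + 60 = 14$)
$\sqrt{k{\left(123 \right)} + 1455} = \sqrt{14 + 1455} = \sqrt{1469}$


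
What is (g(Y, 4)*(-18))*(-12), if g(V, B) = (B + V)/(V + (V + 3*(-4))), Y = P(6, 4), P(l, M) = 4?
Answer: -432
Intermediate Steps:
Y = 4
g(V, B) = (B + V)/(-12 + 2*V) (g(V, B) = (B + V)/(V + (V - 12)) = (B + V)/(V + (-12 + V)) = (B + V)/(-12 + 2*V))
(g(Y, 4)*(-18))*(-12) = (((4 + 4)/(2*(-6 + 4)))*(-18))*(-12) = (((1/2)*8/(-2))*(-18))*(-12) = (((1/2)*(-1/2)*8)*(-18))*(-12) = -2*(-18)*(-12) = 36*(-12) = -432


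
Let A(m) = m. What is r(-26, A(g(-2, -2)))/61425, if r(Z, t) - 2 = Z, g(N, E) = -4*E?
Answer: -8/20475 ≈ -0.00039072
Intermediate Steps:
r(Z, t) = 2 + Z
r(-26, A(g(-2, -2)))/61425 = (2 - 26)/61425 = -24*1/61425 = -8/20475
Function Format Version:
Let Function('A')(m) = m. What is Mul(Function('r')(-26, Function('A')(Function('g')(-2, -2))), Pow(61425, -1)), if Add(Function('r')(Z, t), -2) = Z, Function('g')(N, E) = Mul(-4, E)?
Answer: Rational(-8, 20475) ≈ -0.00039072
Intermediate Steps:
Function('r')(Z, t) = Add(2, Z)
Mul(Function('r')(-26, Function('A')(Function('g')(-2, -2))), Pow(61425, -1)) = Mul(Add(2, -26), Pow(61425, -1)) = Mul(-24, Rational(1, 61425)) = Rational(-8, 20475)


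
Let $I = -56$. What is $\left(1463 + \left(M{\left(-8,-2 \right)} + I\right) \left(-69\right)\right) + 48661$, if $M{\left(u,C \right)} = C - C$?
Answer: $53988$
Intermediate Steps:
$M{\left(u,C \right)} = 0$
$\left(1463 + \left(M{\left(-8,-2 \right)} + I\right) \left(-69\right)\right) + 48661 = \left(1463 + \left(0 - 56\right) \left(-69\right)\right) + 48661 = \left(1463 - -3864\right) + 48661 = \left(1463 + 3864\right) + 48661 = 5327 + 48661 = 53988$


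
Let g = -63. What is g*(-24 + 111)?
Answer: -5481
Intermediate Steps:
g*(-24 + 111) = -63*(-24 + 111) = -63*87 = -5481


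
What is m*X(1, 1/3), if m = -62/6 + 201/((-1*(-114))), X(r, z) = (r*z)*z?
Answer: -977/1026 ≈ -0.95224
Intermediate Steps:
X(r, z) = r*z²
m = -977/114 (m = -62*⅙ + 201/114 = -31/3 + 201*(1/114) = -31/3 + 67/38 = -977/114 ≈ -8.5702)
m*X(1, 1/3) = -977*(1/3)²/114 = -977*(⅓)²/114 = -977/(114*9) = -977/114*⅑ = -977/1026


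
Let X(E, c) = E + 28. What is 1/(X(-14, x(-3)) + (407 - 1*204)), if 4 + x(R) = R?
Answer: 1/217 ≈ 0.0046083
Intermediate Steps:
x(R) = -4 + R
X(E, c) = 28 + E
1/(X(-14, x(-3)) + (407 - 1*204)) = 1/((28 - 14) + (407 - 1*204)) = 1/(14 + (407 - 204)) = 1/(14 + 203) = 1/217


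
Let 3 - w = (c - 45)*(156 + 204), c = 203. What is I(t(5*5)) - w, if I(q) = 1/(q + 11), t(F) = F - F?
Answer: 625648/11 ≈ 56877.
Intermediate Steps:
t(F) = 0
w = -56877 (w = 3 - (203 - 45)*(156 + 204) = 3 - 158*360 = 3 - 1*56880 = 3 - 56880 = -56877)
I(q) = 1/(11 + q)
I(t(5*5)) - w = 1/(11 + 0) - 1*(-56877) = 1/11 + 56877 = 625648/11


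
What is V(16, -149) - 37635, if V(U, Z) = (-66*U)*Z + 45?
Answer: 119754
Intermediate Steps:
V(U, Z) = 45 - 66*U*Z (V(U, Z) = -66*U*Z + 45 = 45 - 66*U*Z)
V(16, -149) - 37635 = (45 - 66*16*(-149)) - 37635 = (45 + 157344) - 37635 = 157389 - 37635 = 119754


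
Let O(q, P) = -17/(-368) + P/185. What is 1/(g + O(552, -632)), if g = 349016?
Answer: 68080/23760779849 ≈ 2.8652e-6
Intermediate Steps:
O(q, P) = 17/368 + P/185 (O(q, P) = -17*(-1/368) + P*(1/185) = 17/368 + P/185)
1/(g + O(552, -632)) = 1/(349016 + (17/368 + (1/185)*(-632))) = 1/(349016 + (17/368 - 632/185)) = 1/(349016 - 229431/68080) = 1/(23760779849/68080) = 68080/23760779849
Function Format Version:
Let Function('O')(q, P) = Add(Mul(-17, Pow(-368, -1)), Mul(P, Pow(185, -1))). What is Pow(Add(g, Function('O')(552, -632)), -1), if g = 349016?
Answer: Rational(68080, 23760779849) ≈ 2.8652e-6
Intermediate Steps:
Function('O')(q, P) = Add(Rational(17, 368), Mul(Rational(1, 185), P)) (Function('O')(q, P) = Add(Mul(-17, Rational(-1, 368)), Mul(P, Rational(1, 185))) = Add(Rational(17, 368), Mul(Rational(1, 185), P)))
Pow(Add(g, Function('O')(552, -632)), -1) = Pow(Add(349016, Add(Rational(17, 368), Mul(Rational(1, 185), -632))), -1) = Pow(Add(349016, Add(Rational(17, 368), Rational(-632, 185))), -1) = Pow(Add(349016, Rational(-229431, 68080)), -1) = Pow(Rational(23760779849, 68080), -1) = Rational(68080, 23760779849)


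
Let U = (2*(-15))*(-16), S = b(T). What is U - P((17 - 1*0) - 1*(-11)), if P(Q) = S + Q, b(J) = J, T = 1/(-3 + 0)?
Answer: 1357/3 ≈ 452.33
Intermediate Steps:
T = -⅓ (T = 1/(-3) = -⅓ ≈ -0.33333)
S = -⅓ ≈ -0.33333
U = 480 (U = -30*(-16) = 480)
P(Q) = -⅓ + Q
U - P((17 - 1*0) - 1*(-11)) = 480 - (-⅓ + ((17 - 1*0) - 1*(-11))) = 480 - (-⅓ + ((17 + 0) + 11)) = 480 - (-⅓ + (17 + 11)) = 480 - (-⅓ + 28) = 480 - 1*83/3 = 480 - 83/3 = 1357/3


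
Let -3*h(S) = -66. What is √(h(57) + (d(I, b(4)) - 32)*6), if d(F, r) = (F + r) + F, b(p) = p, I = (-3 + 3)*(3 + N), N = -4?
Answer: I*√146 ≈ 12.083*I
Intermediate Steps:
I = 0 (I = (-3 + 3)*(3 - 4) = 0*(-1) = 0)
h(S) = 22 (h(S) = -⅓*(-66) = 22)
d(F, r) = r + 2*F
√(h(57) + (d(I, b(4)) - 32)*6) = √(22 + ((4 + 2*0) - 32)*6) = √(22 + ((4 + 0) - 32)*6) = √(22 + (4 - 32)*6) = √(22 - 28*6) = √(22 - 168) = √(-146) = I*√146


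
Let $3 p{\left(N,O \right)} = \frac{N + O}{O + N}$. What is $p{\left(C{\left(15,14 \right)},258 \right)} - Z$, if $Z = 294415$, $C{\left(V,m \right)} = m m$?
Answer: $- \frac{883244}{3} \approx -2.9441 \cdot 10^{5}$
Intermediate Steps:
$C{\left(V,m \right)} = m^{2}$
$p{\left(N,O \right)} = \frac{1}{3}$ ($p{\left(N,O \right)} = \frac{\left(N + O\right) \frac{1}{O + N}}{3} = \frac{\left(N + O\right) \frac{1}{N + O}}{3} = \frac{1}{3} \cdot 1 = \frac{1}{3}$)
$p{\left(C{\left(15,14 \right)},258 \right)} - Z = \frac{1}{3} - 294415 = - \frac{883244}{3}$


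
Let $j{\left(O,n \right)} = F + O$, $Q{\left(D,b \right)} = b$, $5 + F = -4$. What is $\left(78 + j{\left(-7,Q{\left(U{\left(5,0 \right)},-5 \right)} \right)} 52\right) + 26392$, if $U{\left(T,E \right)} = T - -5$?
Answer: $25638$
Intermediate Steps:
$F = -9$ ($F = -5 - 4 = -9$)
$U{\left(T,E \right)} = 5 + T$ ($U{\left(T,E \right)} = T + 5 = 5 + T$)
$j{\left(O,n \right)} = -9 + O$
$\left(78 + j{\left(-7,Q{\left(U{\left(5,0 \right)},-5 \right)} \right)} 52\right) + 26392 = \left(78 + \left(-9 - 7\right) 52\right) + 26392 = \left(78 - 832\right) + 26392 = -754 + 26392 = 25638$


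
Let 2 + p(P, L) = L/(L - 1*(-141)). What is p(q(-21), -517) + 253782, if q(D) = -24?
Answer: 2030251/8 ≈ 2.5378e+5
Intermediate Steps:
p(P, L) = -2 + L/(141 + L) (p(P, L) = -2 + L/(L - 1*(-141)) = -2 + L/(L + 141) = -2 + L/(141 + L))
p(q(-21), -517) + 253782 = (-282 - 1*(-517))/(141 - 517) + 253782 = (-282 + 517)/(-376) + 253782 = -1/376*235 + 253782 = -5/8 + 253782 = 2030251/8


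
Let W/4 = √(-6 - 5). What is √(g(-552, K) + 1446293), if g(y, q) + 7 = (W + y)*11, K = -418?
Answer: √(1440214 + 44*I*√11) ≈ 1200.1 + 0.061*I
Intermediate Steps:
W = 4*I*√11 (W = 4*√(-6 - 5) = 4*√(-11) = 4*(I*√11) = 4*I*√11 ≈ 13.266*I)
g(y, q) = -7 + 11*y + 44*I*√11 (g(y, q) = -7 + (4*I*√11 + y)*11 = -7 + (y + 4*I*√11)*11 = -7 + (11*y + 44*I*√11) = -7 + 11*y + 44*I*√11)
√(g(-552, K) + 1446293) = √((-7 + 11*(-552) + 44*I*√11) + 1446293) = √((-7 - 6072 + 44*I*√11) + 1446293) = √((-6079 + 44*I*√11) + 1446293) = √(1440214 + 44*I*√11)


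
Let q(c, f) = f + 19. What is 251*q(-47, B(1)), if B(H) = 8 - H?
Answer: 6526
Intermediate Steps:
q(c, f) = 19 + f
251*q(-47, B(1)) = 251*(19 + (8 - 1*1)) = 251*(19 + (8 - 1)) = 251*(19 + 7) = 251*26 = 6526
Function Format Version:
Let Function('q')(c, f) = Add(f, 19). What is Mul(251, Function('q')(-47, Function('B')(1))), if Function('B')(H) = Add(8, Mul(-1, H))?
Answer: 6526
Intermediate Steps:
Function('q')(c, f) = Add(19, f)
Mul(251, Function('q')(-47, Function('B')(1))) = Mul(251, Add(19, Add(8, Mul(-1, 1)))) = Mul(251, Add(19, Add(8, -1))) = Mul(251, Add(19, 7)) = Mul(251, 26) = 6526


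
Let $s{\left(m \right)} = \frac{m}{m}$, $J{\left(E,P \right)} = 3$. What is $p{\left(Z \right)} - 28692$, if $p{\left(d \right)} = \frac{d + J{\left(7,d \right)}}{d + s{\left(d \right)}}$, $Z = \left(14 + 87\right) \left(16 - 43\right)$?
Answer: $- \frac{39105834}{1363} \approx -28691.0$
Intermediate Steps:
$s{\left(m \right)} = 1$
$Z = -2727$ ($Z = 101 \left(-27\right) = -2727$)
$p{\left(d \right)} = \frac{3 + d}{1 + d}$ ($p{\left(d \right)} = \frac{d + 3}{d + 1} = \frac{3 + d}{1 + d}$)
$p{\left(Z \right)} - 28692 = \frac{3 - 2727}{1 - 2727} - 28692 = \frac{1}{-2726} \left(-2724\right) - 28692 = \left(- \frac{1}{2726}\right) \left(-2724\right) - 28692 = \frac{1362}{1363} - 28692 = - \frac{39105834}{1363}$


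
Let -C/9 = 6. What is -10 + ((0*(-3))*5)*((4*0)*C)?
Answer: -10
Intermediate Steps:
C = -54 (C = -9*6 = -54)
-10 + ((0*(-3))*5)*((4*0)*C) = -10 + ((0*(-3))*5)*((4*0)*(-54)) = -10 + (0*5)*(0*(-54)) = -10 + 0*0 = -10 + 0 = -10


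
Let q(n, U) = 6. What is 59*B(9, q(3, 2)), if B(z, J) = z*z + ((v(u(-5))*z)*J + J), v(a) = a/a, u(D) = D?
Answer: 8319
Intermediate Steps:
v(a) = 1
B(z, J) = J + z² + J*z (B(z, J) = z*z + ((1*z)*J + J) = z² + (z*J + J) = z² + (J*z + J) = z² + (J + J*z) = J + z² + J*z)
59*B(9, q(3, 2)) = 59*(6 + 9² + 6*9) = 59*(6 + 81 + 54) = 59*141 = 8319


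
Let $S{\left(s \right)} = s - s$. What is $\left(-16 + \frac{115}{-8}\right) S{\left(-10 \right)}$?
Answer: $0$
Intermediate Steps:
$S{\left(s \right)} = 0$
$\left(-16 + \frac{115}{-8}\right) S{\left(-10 \right)} = \left(-16 + \frac{115}{-8}\right) 0 = \left(-16 + 115 \left(- \frac{1}{8}\right)\right) 0 = \left(-16 - \frac{115}{8}\right) 0 = \left(- \frac{243}{8}\right) 0 = 0$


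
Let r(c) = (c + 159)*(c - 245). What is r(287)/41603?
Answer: 18732/41603 ≈ 0.45026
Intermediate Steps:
r(c) = (-245 + c)*(159 + c) (r(c) = (159 + c)*(-245 + c) = (-245 + c)*(159 + c))
r(287)/41603 = (-38955 + 287² - 86*287)/41603 = (-38955 + 82369 - 24682)*(1/41603) = 18732*(1/41603) = 18732/41603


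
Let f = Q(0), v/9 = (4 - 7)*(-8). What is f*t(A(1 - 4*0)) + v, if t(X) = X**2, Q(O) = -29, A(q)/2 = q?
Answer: 100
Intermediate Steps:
A(q) = 2*q
v = 216 (v = 9*((4 - 7)*(-8)) = 9*(-3*(-8)) = 9*24 = 216)
f = -29
f*t(A(1 - 4*0)) + v = -29*4*(1 - 4*0)**2 + 216 = -29*4*(1 + 0)**2 + 216 = -29*(2*1)**2 + 216 = -29*2**2 + 216 = -29*4 + 216 = -116 + 216 = 100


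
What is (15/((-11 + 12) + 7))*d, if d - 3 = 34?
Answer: 555/8 ≈ 69.375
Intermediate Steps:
d = 37 (d = 3 + 34 = 37)
(15/((-11 + 12) + 7))*d = (15/((-11 + 12) + 7))*37 = (15/(1 + 7))*37 = (15/8)*37 = 555/8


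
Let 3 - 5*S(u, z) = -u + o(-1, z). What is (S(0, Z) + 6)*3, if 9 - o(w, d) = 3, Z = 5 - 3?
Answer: 81/5 ≈ 16.200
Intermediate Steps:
Z = 2
o(w, d) = 6 (o(w, d) = 9 - 1*3 = 9 - 3 = 6)
S(u, z) = -⅗ + u/5 (S(u, z) = ⅗ - (-u + 6)/5 = ⅗ - (6 - u)/5 = ⅗ + (-6/5 + u/5) = -⅗ + u/5)
(S(0, Z) + 6)*3 = ((-⅗ + (⅕)*0) + 6)*3 = ((-⅗ + 0) + 6)*3 = (-⅗ + 6)*3 = (27/5)*3 = 81/5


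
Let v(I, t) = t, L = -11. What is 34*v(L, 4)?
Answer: 136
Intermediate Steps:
34*v(L, 4) = 34*4 = 136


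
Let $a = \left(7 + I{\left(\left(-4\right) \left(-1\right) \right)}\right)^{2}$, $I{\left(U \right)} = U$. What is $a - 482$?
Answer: $-361$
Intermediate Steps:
$a = 121$ ($a = \left(7 - -4\right)^{2} = \left(7 + 4\right)^{2} = 11^{2} = 121$)
$a - 482 = 121 - 482 = -361$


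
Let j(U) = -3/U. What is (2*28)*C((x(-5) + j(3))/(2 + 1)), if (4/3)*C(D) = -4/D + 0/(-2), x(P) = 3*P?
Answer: 63/2 ≈ 31.500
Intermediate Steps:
C(D) = -3/D (C(D) = 3*(-4/D + 0/(-2))/4 = 3*(-4/D + 0*(-½))/4 = 3*(-4/D + 0)/4 = 3*(-4/D)/4 = -3/D)
(2*28)*C((x(-5) + j(3))/(2 + 1)) = (2*28)*(-3*(2 + 1)/(3*(-5) - 3/3)) = 56*(-3*3/(-15 - 3*⅓)) = 56*(-3*3/(-15 - 1)) = 56*(-3/((-16*⅓))) = 56*(-3/(-16/3)) = 56*(-3*(-3/16)) = 56*(9/16) = 63/2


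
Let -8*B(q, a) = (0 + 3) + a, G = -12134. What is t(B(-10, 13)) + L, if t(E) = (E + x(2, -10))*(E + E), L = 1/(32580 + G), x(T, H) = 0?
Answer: 163569/20446 ≈ 8.0000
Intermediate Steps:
B(q, a) = -3/8 - a/8 (B(q, a) = -((0 + 3) + a)/8 = -(3 + a)/8 = -3/8 - a/8)
L = 1/20446 (L = 1/(32580 - 12134) = 1/20446 ≈ 4.8909e-5)
t(E) = 2*E² (t(E) = (E + 0)*(E + E) = E*(2*E) = 2*E²)
t(B(-10, 13)) + L = 2*(-3/8 - ⅛*13)² + 1/20446 = 2*(-3/8 - 13/8)² + 1/20446 = 2*(-2)² + 1/20446 = 2*4 + 1/20446 = 8 + 1/20446 = 163569/20446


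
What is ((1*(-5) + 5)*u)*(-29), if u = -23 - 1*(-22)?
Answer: 0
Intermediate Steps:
u = -1 (u = -23 + 22 = -1)
((1*(-5) + 5)*u)*(-29) = ((1*(-5) + 5)*(-1))*(-29) = ((-5 + 5)*(-1))*(-29) = (0*(-1))*(-29) = 0*(-29) = 0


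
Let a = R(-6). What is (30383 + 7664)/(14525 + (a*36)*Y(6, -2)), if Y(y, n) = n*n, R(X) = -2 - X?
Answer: 38047/15101 ≈ 2.5195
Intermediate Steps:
a = 4 (a = -2 - 1*(-6) = -2 + 6 = 4)
Y(y, n) = n**2
(30383 + 7664)/(14525 + (a*36)*Y(6, -2)) = (30383 + 7664)/(14525 + (4*36)*(-2)**2) = 38047/(14525 + 144*4) = 38047/(14525 + 576) = 38047/15101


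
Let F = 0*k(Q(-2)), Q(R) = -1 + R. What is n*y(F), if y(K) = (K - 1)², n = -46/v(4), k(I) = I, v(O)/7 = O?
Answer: -23/14 ≈ -1.6429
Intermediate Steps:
v(O) = 7*O
n = -23/14 (n = -46/(7*4) = -46/28 = -46*1/28 = -23/14 ≈ -1.6429)
F = 0 (F = 0*(-1 - 2) = 0*(-3) = 0)
y(K) = (-1 + K)²
n*y(F) = -23*(-1 + 0)²/14 = -23/14*(-1)² = -23/14*1 = -23/14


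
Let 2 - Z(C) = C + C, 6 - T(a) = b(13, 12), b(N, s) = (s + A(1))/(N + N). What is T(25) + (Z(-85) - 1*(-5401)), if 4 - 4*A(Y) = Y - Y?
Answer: 11157/2 ≈ 5578.5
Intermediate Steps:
A(Y) = 1 (A(Y) = 1 - (Y - Y)/4 = 1 - ¼*0 = 1 + 0 = 1)
b(N, s) = (1 + s)/(2*N) (b(N, s) = (s + 1)/(N + N) = (1 + s)/((2*N)) = (1 + s)*(1/(2*N)) = (1 + s)/(2*N))
T(a) = 11/2 (T(a) = 6 - (1 + 12)/(2*13) = 6 - 13/(2*13) = 6 - 1*½ = 6 - ½ = 11/2)
Z(C) = 2 - 2*C (Z(C) = 2 - (C + C) = 2 - 2*C)
T(25) + (Z(-85) - 1*(-5401)) = 11/2 + ((2 - 2*(-85)) - 1*(-5401)) = 11/2 + ((2 + 170) + 5401) = 11/2 + (172 + 5401) = 11/2 + 5573 = 11157/2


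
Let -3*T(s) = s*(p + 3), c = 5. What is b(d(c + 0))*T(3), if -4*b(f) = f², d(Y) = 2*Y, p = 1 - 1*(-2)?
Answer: 150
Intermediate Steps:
p = 3 (p = 1 + 2 = 3)
T(s) = -2*s (T(s) = -s*(3 + 3)/3 = -s*6/3 = -2*s)
b(f) = -f²/4
b(d(c + 0))*T(3) = (-4*(5 + 0)²/4)*(-2*3) = -(2*5)²/4*(-6) = -¼*10²*(-6) = -¼*100*(-6) = -25*(-6) = 150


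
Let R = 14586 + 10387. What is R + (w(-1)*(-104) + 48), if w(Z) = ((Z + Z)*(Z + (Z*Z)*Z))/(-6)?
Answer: 75271/3 ≈ 25090.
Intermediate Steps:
R = 24973
w(Z) = -Z*(Z + Z**3)/3 (w(Z) = ((2*Z)*(Z + Z**2*Z))*(-1/6) = ((2*Z)*(Z + Z**3))*(-1/6) = (2*Z*(Z + Z**3))*(-1/6) = -Z*(Z + Z**3)/3)
R + (w(-1)*(-104) + 48) = 24973 + (((1/3)*(-1)**2*(-1 - 1*(-1)**2))*(-104) + 48) = 24973 + (((1/3)*1*(-1 - 1*1))*(-104) + 48) = 24973 + (((1/3)*1*(-1 - 1))*(-104) + 48) = 24973 + (((1/3)*1*(-2))*(-104) + 48) = 24973 + (-2/3*(-104) + 48) = 24973 + (208/3 + 48) = 24973 + 352/3 = 75271/3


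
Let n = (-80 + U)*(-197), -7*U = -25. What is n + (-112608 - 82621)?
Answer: -1261208/7 ≈ -1.8017e+5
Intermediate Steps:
U = 25/7 (U = -1/7*(-25) = 25/7 ≈ 3.5714)
n = 105395/7 (n = (-80 + 25/7)*(-197) = -535/7*(-197) = 105395/7 ≈ 15056.)
n + (-112608 - 82621) = 105395/7 + (-112608 - 82621) = 105395/7 - 195229 = -1261208/7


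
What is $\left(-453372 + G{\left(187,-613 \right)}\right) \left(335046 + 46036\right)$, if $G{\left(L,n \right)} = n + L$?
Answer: $-172934249436$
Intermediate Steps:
$G{\left(L,n \right)} = L + n$
$\left(-453372 + G{\left(187,-613 \right)}\right) \left(335046 + 46036\right) = \left(-453372 + \left(187 - 613\right)\right) \left(335046 + 46036\right) = \left(-453372 - 426\right) 381082 = \left(-453798\right) 381082 = -172934249436$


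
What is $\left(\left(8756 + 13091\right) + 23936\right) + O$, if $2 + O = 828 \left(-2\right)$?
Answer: $44125$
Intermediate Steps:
$O = -1658$ ($O = -2 + 828 \left(-2\right) = -2 - 1656 = -1658$)
$\left(\left(8756 + 13091\right) + 23936\right) + O = \left(\left(8756 + 13091\right) + 23936\right) - 1658 = \left(21847 + 23936\right) - 1658 = 45783 - 1658 = 44125$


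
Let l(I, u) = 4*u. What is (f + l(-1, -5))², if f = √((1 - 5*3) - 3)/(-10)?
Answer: (200 + I*√17)²/100 ≈ 399.83 + 16.492*I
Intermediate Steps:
f = -I*√17/10 (f = √((1 - 15) - 3)*(-⅒) = √(-14 - 3)*(-⅒) = √(-17)*(-⅒) = (I*√17)*(-⅒) = -I*√17/10 ≈ -0.41231*I)
(f + l(-1, -5))² = (-I*√17/10 + 4*(-5))² = (-I*√17/10 - 20)² = (-20 - I*√17/10)²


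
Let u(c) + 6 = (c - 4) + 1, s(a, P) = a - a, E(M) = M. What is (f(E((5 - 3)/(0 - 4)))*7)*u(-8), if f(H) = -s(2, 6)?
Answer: 0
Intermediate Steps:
s(a, P) = 0
u(c) = -9 + c (u(c) = -6 + ((c - 4) + 1) = -6 + ((-4 + c) + 1) = -6 + (-3 + c) = -9 + c)
f(H) = 0 (f(H) = -1*0 = 0)
(f(E((5 - 3)/(0 - 4)))*7)*u(-8) = (0*7)*(-9 - 8) = 0*(-17) = 0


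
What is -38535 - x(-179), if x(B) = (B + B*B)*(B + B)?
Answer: 11368061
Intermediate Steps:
x(B) = 2*B*(B + B²) (x(B) = (B + B²)*(2*B) = 2*B*(B + B²))
-38535 - x(-179) = -38535 - 2*(-179)²*(1 - 179) = -38535 - 2*32041*(-178) = -38535 - 1*(-11406596) = -38535 + 11406596 = 11368061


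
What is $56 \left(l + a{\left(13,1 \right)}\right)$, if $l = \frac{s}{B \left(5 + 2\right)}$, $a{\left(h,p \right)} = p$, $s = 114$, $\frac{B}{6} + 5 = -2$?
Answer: $\frac{240}{7} \approx 34.286$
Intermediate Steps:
$B = -42$ ($B = -30 + 6 \left(-2\right) = -30 - 12 = -42$)
$l = - \frac{19}{49}$ ($l = \frac{114}{\left(-42\right) \left(5 + 2\right)} = \frac{114}{\left(-42\right) 7} = \frac{114}{-294} = 114 \left(- \frac{1}{294}\right) = - \frac{19}{49} \approx -0.38775$)
$56 \left(l + a{\left(13,1 \right)}\right) = 56 \left(- \frac{19}{49} + 1\right) = 56 \cdot \frac{30}{49} = \frac{240}{7}$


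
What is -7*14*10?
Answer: -980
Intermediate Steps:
-7*14*10 = -98*10 = -980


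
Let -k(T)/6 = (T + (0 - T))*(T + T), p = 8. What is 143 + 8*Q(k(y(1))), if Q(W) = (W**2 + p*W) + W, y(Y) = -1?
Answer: 143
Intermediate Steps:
k(T) = 0 (k(T) = -6*(T + (0 - T))*(T + T) = -6*(T - T)*2*T = -0*2*T = -6*0 = 0)
Q(W) = W**2 + 9*W (Q(W) = (W**2 + 8*W) + W = W**2 + 9*W)
143 + 8*Q(k(y(1))) = 143 + 8*(0*(9 + 0)) = 143 + 8*(0*9) = 143 + 8*0 = 143 + 0 = 143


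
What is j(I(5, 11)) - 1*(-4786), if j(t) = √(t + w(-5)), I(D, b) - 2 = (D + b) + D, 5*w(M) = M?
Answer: 4786 + √22 ≈ 4790.7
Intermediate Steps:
w(M) = M/5
I(D, b) = 2 + b + 2*D (I(D, b) = 2 + ((D + b) + D) = 2 + (b + 2*D) = 2 + b + 2*D)
j(t) = √(-1 + t) (j(t) = √(t + (⅕)*(-5)) = √(t - 1) = √(-1 + t))
j(I(5, 11)) - 1*(-4786) = √(-1 + (2 + 11 + 2*5)) - 1*(-4786) = √(-1 + (2 + 11 + 10)) + 4786 = √(-1 + 23) + 4786 = √22 + 4786 = 4786 + √22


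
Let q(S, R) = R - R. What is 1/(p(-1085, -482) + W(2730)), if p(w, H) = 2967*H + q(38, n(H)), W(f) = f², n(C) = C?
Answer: 1/6022806 ≈ 1.6604e-7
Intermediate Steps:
q(S, R) = 0
p(w, H) = 2967*H (p(w, H) = 2967*H + 0 = 2967*H)
1/(p(-1085, -482) + W(2730)) = 1/(2967*(-482) + 2730²) = 1/(-1430094 + 7452900) = 1/6022806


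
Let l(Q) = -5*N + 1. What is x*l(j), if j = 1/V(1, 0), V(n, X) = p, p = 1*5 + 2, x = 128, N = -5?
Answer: 3328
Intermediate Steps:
p = 7 (p = 5 + 2 = 7)
V(n, X) = 7
j = ⅐ (j = 1/7 = ⅐ ≈ 0.14286)
l(Q) = 26 (l(Q) = -5*(-5) + 1 = 25 + 1 = 26)
x*l(j) = 128*26 = 3328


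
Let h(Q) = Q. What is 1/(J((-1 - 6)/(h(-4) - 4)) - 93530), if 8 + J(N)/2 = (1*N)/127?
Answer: -508/47521361 ≈ -1.0690e-5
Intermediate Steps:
J(N) = -16 + 2*N/127 (J(N) = -16 + 2*((1*N)/127) = -16 + 2*(N*(1/127)) = -16 + 2*(N/127) = -16 + 2*N/127)
1/(J((-1 - 6)/(h(-4) - 4)) - 93530) = 1/((-16 + 2*((-1 - 6)/(-4 - 4))/127) - 93530) = 1/((-16 + 2*(-7/(-8))/127) - 93530) = 1/((-16 + 2*(-⅛*(-7))/127) - 93530) = 1/((-16 + (2/127)*(7/8)) - 93530) = 1/((-16 + 7/508) - 93530) = 1/(-8121/508 - 93530) = 1/(-47521361/508) = -508/47521361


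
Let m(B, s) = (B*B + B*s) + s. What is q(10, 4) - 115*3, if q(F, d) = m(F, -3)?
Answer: -278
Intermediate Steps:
m(B, s) = s + B² + B*s (m(B, s) = (B² + B*s) + s = s + B² + B*s)
q(F, d) = -3 + F² - 3*F (q(F, d) = -3 + F² + F*(-3) = -3 + F² - 3*F)
q(10, 4) - 115*3 = (-3 + 10² - 3*10) - 115*3 = (-3 + 100 - 30) - 345 = 67 - 345 = -278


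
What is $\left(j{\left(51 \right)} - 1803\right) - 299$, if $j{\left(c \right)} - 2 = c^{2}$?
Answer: $501$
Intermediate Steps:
$j{\left(c \right)} = 2 + c^{2}$
$\left(j{\left(51 \right)} - 1803\right) - 299 = \left(\left(2 + 51^{2}\right) - 1803\right) - 299 = \left(\left(2 + 2601\right) - 1803\right) - 299 = \left(2603 - 1803\right) - 299 = 800 - 299 = 501$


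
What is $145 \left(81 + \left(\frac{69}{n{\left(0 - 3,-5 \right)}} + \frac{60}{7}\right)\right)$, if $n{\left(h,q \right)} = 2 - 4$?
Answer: $\frac{111795}{14} \approx 7985.4$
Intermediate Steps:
$n{\left(h,q \right)} = -2$
$145 \left(81 + \left(\frac{69}{n{\left(0 - 3,-5 \right)}} + \frac{60}{7}\right)\right) = 145 \left(81 + \left(\frac{69}{-2} + \frac{60}{7}\right)\right) = 145 \left(81 + \left(69 \left(- \frac{1}{2}\right) + 60 \cdot \frac{1}{7}\right)\right) = 145 \left(81 + \left(- \frac{69}{2} + \frac{60}{7}\right)\right) = 145 \left(81 - \frac{363}{14}\right) = 145 \cdot \frac{771}{14} = \frac{111795}{14}$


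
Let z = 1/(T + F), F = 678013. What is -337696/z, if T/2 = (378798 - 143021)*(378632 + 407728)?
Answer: -125221689119152288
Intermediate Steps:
T = 370811203440 (T = 2*((378798 - 143021)*(378632 + 407728)) = 2*(235777*786360) = 2*185405601720 = 370811203440)
z = 1/370811881453 (z = 1/(370811203440 + 678013) = 1/370811881453 ≈ 2.6968e-12)
-337696/z = -337696/1/370811881453 = -337696*370811881453 = -125221689119152288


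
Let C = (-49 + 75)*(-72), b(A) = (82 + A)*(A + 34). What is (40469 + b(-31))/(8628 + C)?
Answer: 20311/3378 ≈ 6.0127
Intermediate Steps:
b(A) = (34 + A)*(82 + A) (b(A) = (82 + A)*(34 + A) = (34 + A)*(82 + A))
C = -1872 (C = 26*(-72) = -1872)
(40469 + b(-31))/(8628 + C) = (40469 + (2788 + (-31)² + 116*(-31)))/(8628 - 1872) = (40469 + (2788 + 961 - 3596))/6756 = (40469 + 153)*(1/6756) = 40622*(1/6756) = 20311/3378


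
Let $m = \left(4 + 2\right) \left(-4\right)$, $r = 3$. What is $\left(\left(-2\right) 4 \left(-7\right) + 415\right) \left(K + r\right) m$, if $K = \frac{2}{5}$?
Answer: $- \frac{192168}{5} \approx -38434.0$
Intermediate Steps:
$m = -24$ ($m = 6 \left(-4\right) = -24$)
$K = \frac{2}{5}$ ($K = 2 \cdot \frac{1}{5} = \frac{2}{5} \approx 0.4$)
$\left(\left(-2\right) 4 \left(-7\right) + 415\right) \left(K + r\right) m = \left(\left(-2\right) 4 \left(-7\right) + 415\right) \left(\frac{2}{5} + 3\right) \left(-24\right) = \left(\left(-8\right) \left(-7\right) + 415\right) \frac{17}{5} \left(-24\right) = \left(56 + 415\right) \left(- \frac{408}{5}\right) = 471 \left(- \frac{408}{5}\right) = - \frac{192168}{5}$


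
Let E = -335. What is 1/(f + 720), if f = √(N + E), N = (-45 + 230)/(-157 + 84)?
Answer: 657/473348 - I*√28105/4733480 ≈ 0.001388 - 3.5417e-5*I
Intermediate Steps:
N = -185/73 (N = 185/(-73) = 185*(-1/73) = -185/73 ≈ -2.5342)
f = 8*I*√28105/73 (f = √(-185/73 - 335) = √(-24640/73) = 8*I*√28105/73 ≈ 18.372*I)
1/(f + 720) = 1/(8*I*√28105/73 + 720) = 1/(720 + 8*I*√28105/73)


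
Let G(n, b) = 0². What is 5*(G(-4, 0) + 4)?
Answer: 20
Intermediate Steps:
G(n, b) = 0
5*(G(-4, 0) + 4) = 5*(0 + 4) = 5*4 = 20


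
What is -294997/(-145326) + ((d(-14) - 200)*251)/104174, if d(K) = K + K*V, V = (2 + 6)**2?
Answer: -4879129691/7569595362 ≈ -0.64457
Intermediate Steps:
V = 64 (V = 8**2 = 64)
d(K) = 65*K (d(K) = K + K*64 = K + 64*K = 65*K)
-294997/(-145326) + ((d(-14) - 200)*251)/104174 = -294997/(-145326) + ((65*(-14) - 200)*251)/104174 = -294997*(-1/145326) + ((-910 - 200)*251)*(1/104174) = 294997/145326 - 1110*251*(1/104174) = 294997/145326 - 278610*1/104174 = 294997/145326 - 139305/52087 = -4879129691/7569595362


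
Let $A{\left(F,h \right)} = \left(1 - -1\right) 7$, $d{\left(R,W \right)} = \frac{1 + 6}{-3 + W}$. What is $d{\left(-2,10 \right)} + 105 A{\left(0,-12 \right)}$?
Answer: $1471$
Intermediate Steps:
$d{\left(R,W \right)} = \frac{7}{-3 + W}$
$A{\left(F,h \right)} = 14$ ($A{\left(F,h \right)} = \left(1 + 1\right) 7 = 2 \cdot 7 = 14$)
$d{\left(-2,10 \right)} + 105 A{\left(0,-12 \right)} = \frac{7}{-3 + 10} + 105 \cdot 14 = \frac{7}{7} + 1470 = 7 \cdot \frac{1}{7} + 1470 = 1 + 1470 = 1471$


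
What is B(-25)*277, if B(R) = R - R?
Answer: 0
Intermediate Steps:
B(R) = 0
B(-25)*277 = 0*277 = 0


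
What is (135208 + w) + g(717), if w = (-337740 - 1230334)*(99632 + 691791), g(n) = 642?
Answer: -1241009693452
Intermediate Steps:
w = -1241009829302 (w = -1568074*791423 = -1241009829302)
(135208 + w) + g(717) = (135208 - 1241009829302) + 642 = -1241009694094 + 642 = -1241009693452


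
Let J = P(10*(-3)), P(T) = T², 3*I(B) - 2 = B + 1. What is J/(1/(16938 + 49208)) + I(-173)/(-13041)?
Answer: 2329046962370/39123 ≈ 5.9531e+7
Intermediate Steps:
I(B) = 1 + B/3 (I(B) = ⅔ + (B + 1)/3 = ⅔ + (1 + B)/3 = ⅔ + (⅓ + B/3) = 1 + B/3)
J = 900 (J = (10*(-3))² = (-30)² = 900)
J/(1/(16938 + 49208)) + I(-173)/(-13041) = 900/(1/(16938 + 49208)) + (1 + (⅓)*(-173))/(-13041) = 900/(1/66146) + (1 - 173/3)*(-1/13041) = 900/(1/66146) - 170/3*(-1/13041) = 900*66146 + 170/39123 = 59531400 + 170/39123 = 2329046962370/39123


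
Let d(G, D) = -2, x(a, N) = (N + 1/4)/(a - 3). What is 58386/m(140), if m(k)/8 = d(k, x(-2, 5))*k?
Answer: -29193/1120 ≈ -26.065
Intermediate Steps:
x(a, N) = (¼ + N)/(-3 + a) (x(a, N) = (N + ¼)/(-3 + a) = (¼ + N)/(-3 + a))
m(k) = -16*k (m(k) = 8*(-2*k) = -16*k)
58386/m(140) = 58386/((-16*140)) = 58386/(-2240) = 58386*(-1/2240) = -29193/1120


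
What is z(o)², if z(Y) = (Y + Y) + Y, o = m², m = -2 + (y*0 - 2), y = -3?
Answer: 2304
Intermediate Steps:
m = -4 (m = -2 + (-3*0 - 2) = -2 + (0 - 2) = -2 - 2 = -4)
o = 16 (o = (-4)² = 16)
z(Y) = 3*Y (z(Y) = 2*Y + Y = 3*Y)
z(o)² = (3*16)² = 48² = 2304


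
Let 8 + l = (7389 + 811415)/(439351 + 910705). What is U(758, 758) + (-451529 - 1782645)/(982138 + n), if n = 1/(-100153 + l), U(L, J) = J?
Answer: 12545680798186107589/16600850292772900 ≈ 755.73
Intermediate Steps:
l = -2495411/337514 (l = -8 + (7389 + 811415)/(439351 + 910705) = -8 + 818804/1350056 = -8 + 818804*(1/1350056) = -8 + 204701/337514 = -2495411/337514 ≈ -7.3935)
n = -337514/33805535053 (n = 1/(-100153 - 2495411/337514) = 1/(-33805535053/337514) = -337514/33805535053 ≈ -9.9840e-6)
U(758, 758) + (-451529 - 1782645)/(982138 + n) = 758 + (-451529 - 1782645)/(982138 - 337514/33805535053) = 758 - 2234174/33201700585545800/33805535053 = 758 - 2234174*33805535053/33201700585545800 = 758 - 37763723735750611/16600850292772900 = 12545680798186107589/16600850292772900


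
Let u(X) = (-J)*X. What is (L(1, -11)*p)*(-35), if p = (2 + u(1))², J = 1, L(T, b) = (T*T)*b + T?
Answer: 350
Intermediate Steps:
L(T, b) = T + b*T² (L(T, b) = T²*b + T = b*T² + T = T + b*T²)
u(X) = -X (u(X) = (-1*1)*X = -X)
p = 1 (p = (2 - 1*1)² = (2 - 1)² = 1² = 1)
(L(1, -11)*p)*(-35) = ((1*(1 + 1*(-11)))*1)*(-35) = ((1*(1 - 11))*1)*(-35) = ((1*(-10))*1)*(-35) = -10*1*(-35) = -10*(-35) = 350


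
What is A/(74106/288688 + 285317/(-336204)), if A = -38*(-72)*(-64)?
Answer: 2124406824984576/7181607559 ≈ 2.9581e+5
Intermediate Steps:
A = -175104 (A = 2736*(-64) = -175104)
A/(74106/288688 + 285317/(-336204)) = -175104/(74106/288688 + 285317/(-336204)) = -175104/(74106*(1/288688) + 285317*(-1/336204)) = -175104/(37053/144344 - 285317/336204) = -175104/(-7181607559/12132257544) = -175104*(-12132257544/7181607559) = 2124406824984576/7181607559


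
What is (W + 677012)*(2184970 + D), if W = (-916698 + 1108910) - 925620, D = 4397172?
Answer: -371206480232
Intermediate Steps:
W = -733408 (W = 192212 - 925620 = -733408)
(W + 677012)*(2184970 + D) = (-733408 + 677012)*(2184970 + 4397172) = -56396*6582142 = -371206480232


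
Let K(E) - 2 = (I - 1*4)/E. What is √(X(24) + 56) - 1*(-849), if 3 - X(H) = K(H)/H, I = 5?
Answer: 849 + √33935/24 ≈ 856.68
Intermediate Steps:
K(E) = 2 + 1/E (K(E) = 2 + (5 - 1*4)/E = 2 + (5 - 4)/E = 2 + 1/E)
X(H) = 3 - (2 + 1/H)/H
√(X(24) + 56) - 1*(-849) = √((3 - 1/24² - 2/24) + 56) - 1*(-849) = √((3 - 1*1/576 - 2*1/24) + 56) + 849 = √((3 - 1/576 - 1/12) + 56) + 849 = √(1679/576 + 56) + 849 = √(33935/576) + 849 = √33935/24 + 849 = 849 + √33935/24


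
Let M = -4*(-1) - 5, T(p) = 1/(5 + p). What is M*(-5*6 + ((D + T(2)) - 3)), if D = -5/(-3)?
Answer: 655/21 ≈ 31.190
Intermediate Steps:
D = 5/3 (D = -5*(-1/3) = 5/3 ≈ 1.6667)
M = -1 (M = 4 - 5 = -1)
M*(-5*6 + ((D + T(2)) - 3)) = -(-5*6 + ((5/3 + 1/(5 + 2)) - 3)) = -(-30 + ((5/3 + 1/7) - 3)) = -(-30 + (38/21 - 3)) = -(-30 - 25/21) = -1*(-655/21) = 655/21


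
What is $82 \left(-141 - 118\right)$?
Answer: $-21238$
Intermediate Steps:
$82 \left(-141 - 118\right) = 82 \left(-259\right) = -21238$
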